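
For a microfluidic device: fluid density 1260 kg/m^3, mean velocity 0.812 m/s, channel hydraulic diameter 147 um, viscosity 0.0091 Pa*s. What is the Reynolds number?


Step 1: Convert Dh to meters: Dh = 147e-6 m
Step 2: Re = rho * v * Dh / mu
Re = 1260 * 0.812 * 147e-6 / 0.0091
Re = 16.527


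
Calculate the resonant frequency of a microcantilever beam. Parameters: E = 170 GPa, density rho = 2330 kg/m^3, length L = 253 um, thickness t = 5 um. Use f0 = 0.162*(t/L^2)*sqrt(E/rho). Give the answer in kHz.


Step 1: Convert units to SI.
t_SI = 5e-6 m, L_SI = 253e-6 m
Step 2: Calculate sqrt(E/rho).
sqrt(170e9 / 2330) = 8541.74 m/s
Step 3: Compute f0.
f0 = 0.162 * 5e-6 / (253e-6)^2 * 8541.74 = 108091.2 Hz = 108.09 kHz


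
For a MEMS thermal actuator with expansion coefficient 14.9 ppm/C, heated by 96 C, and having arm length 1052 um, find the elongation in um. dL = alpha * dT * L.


Step 1: Convert CTE: alpha = 14.9 ppm/C = 14.9e-6 /C
Step 2: dL = 14.9e-6 * 96 * 1052
dL = 1.5048 um


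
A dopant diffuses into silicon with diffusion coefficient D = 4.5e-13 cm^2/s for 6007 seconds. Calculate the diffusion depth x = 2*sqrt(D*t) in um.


Step 1: Compute D*t = 4.5e-13 * 6007 = 2.70315e-09 cm^2
Step 2: sqrt(D*t) = 5.1992e-05 cm
Step 3: x = 2 * 5.1992e-05 cm = 1.03984e-04 cm
Step 4: Convert to um (1 cm = 1e4 um): x = 1.04 um


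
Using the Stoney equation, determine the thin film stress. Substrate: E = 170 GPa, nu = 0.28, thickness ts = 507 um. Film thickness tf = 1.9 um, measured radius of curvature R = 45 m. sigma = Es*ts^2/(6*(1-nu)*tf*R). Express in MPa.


Step 1: Compute numerator: Es * ts^2 = 170 * 507^2 = 43698330 (GPa*um^2)
Step 2: Compute denominator (R in um): 6*(1-nu)*tf*R = 6*0.72*1.9*45e6 = 369360000.0 (um^2)
Step 3: sigma (GPa) = 43698330 / 369360000.0 = 1.18308e-01 GPa
Step 4: Convert to MPa (x1000): sigma = 118.3 MPa


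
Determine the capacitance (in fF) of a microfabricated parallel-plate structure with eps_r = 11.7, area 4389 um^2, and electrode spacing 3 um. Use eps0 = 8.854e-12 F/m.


Step 1: Convert area to m^2: A = 4389e-12 m^2
Step 2: Convert gap to m: d = 3e-6 m
Step 3: C = eps0 * eps_r * A / d
C = 8.854e-12 * 11.7 * 4389e-12 / 3e-6
Step 4: Convert to fF (multiply by 1e15).
C = 151.55 fF


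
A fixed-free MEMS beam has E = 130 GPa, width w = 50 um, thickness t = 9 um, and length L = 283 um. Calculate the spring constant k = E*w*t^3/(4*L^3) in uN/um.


Step 1: Convert E to consistent units (1 GPa = 1000 uN/um^2).
E = 130 GPa = 130000 uN/um^2
Step 2: Compute t^3 = 9^3 = 729
Step 3: Compute L^3 = 283^3 = 22665187
Step 4: k = 130000 * 50 * 729 / (4 * 22665187)
k = 52.2663 uN/um


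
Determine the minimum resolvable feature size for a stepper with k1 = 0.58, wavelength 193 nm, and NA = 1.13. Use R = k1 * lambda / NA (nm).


Step 1: Identify values: k1 = 0.58, lambda = 193 nm, NA = 1.13
Step 2: R = k1 * lambda / NA
R = 0.58 * 193 / 1.13
R = 99.1 nm


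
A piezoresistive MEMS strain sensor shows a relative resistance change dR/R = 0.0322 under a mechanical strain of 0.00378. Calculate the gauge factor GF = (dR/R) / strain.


Step 1: Identify values.
dR/R = 0.0322, strain = 0.00378
Step 2: GF = (dR/R) / strain = 0.0322 / 0.00378
GF = 8.5


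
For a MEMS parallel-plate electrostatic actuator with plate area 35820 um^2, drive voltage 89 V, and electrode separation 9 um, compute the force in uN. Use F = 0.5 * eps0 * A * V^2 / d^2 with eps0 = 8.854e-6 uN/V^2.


Step 1: Identify parameters.
eps0 = 8.854e-6 uN/V^2, A = 35820 um^2, V = 89 V, d = 9 um
Step 2: Compute V^2 = 89^2 = 7921
Step 3: Compute d^2 = 9^2 = 81
Step 4: F = 0.5 * 8.854e-6 * 35820 * 7921 / 81
F = 15.507 uN


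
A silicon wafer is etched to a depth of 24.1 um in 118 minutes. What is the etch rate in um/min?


Step 1: Etch rate = depth / time
Step 2: rate = 24.1 / 118
rate = 0.204 um/min


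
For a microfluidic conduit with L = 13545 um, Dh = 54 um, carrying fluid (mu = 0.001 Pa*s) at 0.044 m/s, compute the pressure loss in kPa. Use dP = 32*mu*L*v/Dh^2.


Step 1: Convert to SI: L = 13545e-6 m, Dh = 54e-6 m
Step 2: dP = 32 * 0.001 * 13545e-6 * 0.044 / (54e-6)^2
Step 3: dP = 6540.25 Pa
Step 4: Convert to kPa: dP = 6.54 kPa


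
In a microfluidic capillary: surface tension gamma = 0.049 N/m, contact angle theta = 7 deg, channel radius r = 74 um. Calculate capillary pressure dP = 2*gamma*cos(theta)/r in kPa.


Step 1: cos(7 deg) = 0.9925
Step 2: Convert r to m: r = 74e-6 m
Step 3: dP = 2 * 0.049 * 0.9925 / 74e-6 = 1314.4 Pa
Step 4: Convert Pa to kPa (divide by 1000).
dP = 1.31 kPa


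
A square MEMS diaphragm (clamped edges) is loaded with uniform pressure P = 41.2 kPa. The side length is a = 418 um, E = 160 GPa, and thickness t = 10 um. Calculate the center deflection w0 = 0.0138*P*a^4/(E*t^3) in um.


Step 1: Convert pressure to compatible units (E is in GPa, so P in GPa).
P = 41.2 kPa = 41.2e-6 GPa
Step 2: Compute numerator: 0.0138 * P * a^4.
a^4 = 418^4 = 30528476176
numerator = 0.0138 * 41.2e-6 * 30528476176 = 1.73573e+04
Step 3: Compute denominator: E * t^3 = 160 * 10^3 = 160000
Step 4: w0 = numerator / denominator = 1.73573e+04 / 160000 = 0.1085 um


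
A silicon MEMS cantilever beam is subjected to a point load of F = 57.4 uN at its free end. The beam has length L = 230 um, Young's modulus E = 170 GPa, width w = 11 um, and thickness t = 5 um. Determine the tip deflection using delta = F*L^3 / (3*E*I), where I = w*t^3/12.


Step 1: Calculate the second moment of area.
I = w * t^3 / 12 = 11 * 5^3 / 12 = 114.5833 um^4
Step 2: Convert E to consistent units (1 GPa = 1000 uN/um^2).
E = 170 GPa = 170000 uN/um^2
Step 3: Calculate tip deflection.
delta = F * L^3 / (3 * E * I)
delta = 57.4 * 230^3 / (3 * 170000 * 114.5833)
delta = 11.951 um


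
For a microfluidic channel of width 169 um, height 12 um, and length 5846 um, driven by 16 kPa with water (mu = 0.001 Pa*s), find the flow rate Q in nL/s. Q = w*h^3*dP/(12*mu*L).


Step 1: Convert all dimensions to SI (meters).
w = 169e-6 m, h = 12e-6 m, L = 5846e-6 m, dP = 16e3 Pa
Step 2: Q = w * h^3 * dP / (12 * mu * L)
Q = 169e-6 * (12e-6)^3 * 16e3 / (12 * 0.001 * 5846e-6) = 6.660554e-11 m^3/s
Step 3: Convert Q from m^3/s to nL/s (1 m^3 = 1e12 nL, so multiply by 1e12).
Q = 66.606 nL/s


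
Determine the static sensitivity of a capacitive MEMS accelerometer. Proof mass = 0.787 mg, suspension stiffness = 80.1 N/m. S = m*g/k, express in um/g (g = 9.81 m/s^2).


Step 1: Convert mass: m = 0.787 mg = 7.87e-07 kg
Step 2: S = m * g / k = 7.87e-07 * 9.81 / 80.1
Step 3: S = 9.64e-08 m/g
Step 4: Convert to um/g: S = 0.096 um/g


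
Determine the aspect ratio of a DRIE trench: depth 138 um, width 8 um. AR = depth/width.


Step 1: AR = depth / width
Step 2: AR = 138 / 8
AR = 17.3


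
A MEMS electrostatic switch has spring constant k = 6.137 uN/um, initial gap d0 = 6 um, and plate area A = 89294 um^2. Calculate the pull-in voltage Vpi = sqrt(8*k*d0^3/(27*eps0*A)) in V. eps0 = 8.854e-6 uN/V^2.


Step 1: Compute numerator: 8 * k * d0^3 = 8 * 6.137 * 6^3 = 10604.736
Step 2: Compute denominator: 27 * eps0 * A = 27 * 8.854e-6 * 89294 = 21.346445
Step 3: Vpi = sqrt(10604.736 / 21.346445)
Vpi = 22.29 V


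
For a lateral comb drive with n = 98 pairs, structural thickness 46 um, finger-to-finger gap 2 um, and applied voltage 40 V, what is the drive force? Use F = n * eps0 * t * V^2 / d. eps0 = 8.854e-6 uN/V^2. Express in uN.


Step 1: Parameters: n=98, eps0=8.854e-6 uN/V^2, t=46 um, V=40 V, d=2 um
Step 2: V^2 = 1600
Step 3: F = 98 * 8.854e-6 * 46 * 1600 / 2
F = 31.931 uN


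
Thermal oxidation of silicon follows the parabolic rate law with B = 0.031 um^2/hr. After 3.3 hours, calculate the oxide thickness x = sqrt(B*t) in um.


Step 1: Compute B*t = 0.031 * 3.3 = 0.1023
Step 2: x = sqrt(0.1023)
x = 0.32 um


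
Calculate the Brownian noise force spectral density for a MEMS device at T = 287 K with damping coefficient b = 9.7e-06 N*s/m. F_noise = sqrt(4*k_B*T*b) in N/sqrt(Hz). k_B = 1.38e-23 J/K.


Step 1: Compute 4 * k_B * T * b
= 4 * 1.38e-23 * 287 * 9.7e-06
= 1.5367e-25 N^2/Hz
Step 2: F_noise = sqrt(1.5367e-25)
F_noise = 3.92e-13 N/sqrt(Hz)


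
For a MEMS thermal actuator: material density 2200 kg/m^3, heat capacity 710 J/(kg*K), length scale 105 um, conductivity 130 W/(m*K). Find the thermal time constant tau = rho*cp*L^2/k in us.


Step 1: Convert L to m: L = 105e-6 m
Step 2: L^2 = (105e-6)^2 = 1.1025e-08 m^2
Step 3: tau = 2200 * 710 * 1.1025e-08 / 130 = 1.324696e-04 s
Step 4: Convert to microseconds (multiply by 1e6).
tau = 132.47 us


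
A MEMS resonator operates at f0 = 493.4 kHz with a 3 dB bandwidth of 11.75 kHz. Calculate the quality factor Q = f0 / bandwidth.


Step 1: Q = f0 / bandwidth
Step 2: Q = 493.4 / 11.75
Q = 42.0


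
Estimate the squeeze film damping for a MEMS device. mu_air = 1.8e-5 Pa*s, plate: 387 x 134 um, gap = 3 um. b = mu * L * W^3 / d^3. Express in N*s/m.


Step 1: Convert to SI.
L = 387e-6 m, W = 134e-6 m, d = 3e-6 m
Step 2: W^3 = (134e-6)^3 = 2.41e-12 m^3
Step 3: d^3 = (3e-6)^3 = 2.70e-17 m^3
Step 4: b = 1.8e-5 * 387e-6 * 2.41e-12 / 2.70e-17
b = 6.21e-04 N*s/m


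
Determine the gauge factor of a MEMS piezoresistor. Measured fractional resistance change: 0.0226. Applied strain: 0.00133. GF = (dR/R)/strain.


Step 1: Identify values.
dR/R = 0.0226, strain = 0.00133
Step 2: GF = (dR/R) / strain = 0.0226 / 0.00133
GF = 17.0


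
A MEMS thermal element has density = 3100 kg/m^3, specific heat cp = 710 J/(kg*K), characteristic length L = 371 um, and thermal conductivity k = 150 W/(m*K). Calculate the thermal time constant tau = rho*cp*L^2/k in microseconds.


Step 1: Convert L to m: L = 371e-6 m
Step 2: L^2 = (371e-6)^2 = 1.37641e-07 m^2
Step 3: tau = 3100 * 710 * 1.37641e-07 / 150 = 2.01965227e-03 s
Step 4: Convert to microseconds (multiply by 1e6).
tau = 2019.652 us


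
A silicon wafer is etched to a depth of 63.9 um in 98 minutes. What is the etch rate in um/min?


Step 1: Etch rate = depth / time
Step 2: rate = 63.9 / 98
rate = 0.652 um/min


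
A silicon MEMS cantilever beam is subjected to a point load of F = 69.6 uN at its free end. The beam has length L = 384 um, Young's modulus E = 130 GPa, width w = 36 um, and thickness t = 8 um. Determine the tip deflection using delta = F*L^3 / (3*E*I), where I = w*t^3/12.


Step 1: Calculate the second moment of area.
I = w * t^3 / 12 = 36 * 8^3 / 12 = 1536.0 um^4
Step 2: Convert E to consistent units (1 GPa = 1000 uN/um^2).
E = 130 GPa = 130000 uN/um^2
Step 3: Calculate tip deflection.
delta = F * L^3 / (3 * E * I)
delta = 69.6 * 384^3 / (3 * 130000 * 1536.0)
delta = 6.5788 um


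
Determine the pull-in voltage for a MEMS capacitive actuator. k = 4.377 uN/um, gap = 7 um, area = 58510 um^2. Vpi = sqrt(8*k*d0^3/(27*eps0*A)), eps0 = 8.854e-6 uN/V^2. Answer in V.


Step 1: Compute numerator: 8 * k * d0^3 = 8 * 4.377 * 7^3 = 12010.488
Step 2: Compute denominator: 27 * eps0 * A = 27 * 8.854e-6 * 58510 = 13.987284
Step 3: Vpi = sqrt(12010.488 / 13.987284)
Vpi = 29.3 V


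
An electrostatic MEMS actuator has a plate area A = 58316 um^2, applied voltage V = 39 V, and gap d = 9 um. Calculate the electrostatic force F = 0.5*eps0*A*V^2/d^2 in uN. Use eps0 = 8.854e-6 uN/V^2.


Step 1: Identify parameters.
eps0 = 8.854e-6 uN/V^2, A = 58316 um^2, V = 39 V, d = 9 um
Step 2: Compute V^2 = 39^2 = 1521
Step 3: Compute d^2 = 9^2 = 81
Step 4: F = 0.5 * 8.854e-6 * 58316 * 1521 / 81
F = 4.848 uN


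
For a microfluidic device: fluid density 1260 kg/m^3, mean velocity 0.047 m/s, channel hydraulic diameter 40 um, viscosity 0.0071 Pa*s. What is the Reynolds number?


Step 1: Convert Dh to meters: Dh = 40e-6 m
Step 2: Re = rho * v * Dh / mu
Re = 1260 * 0.047 * 40e-6 / 0.0071
Re = 0.334


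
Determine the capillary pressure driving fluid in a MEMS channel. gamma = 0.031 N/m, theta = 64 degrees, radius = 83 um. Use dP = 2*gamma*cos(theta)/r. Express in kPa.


Step 1: cos(64 deg) = 0.4384
Step 2: Convert r to m: r = 83e-6 m
Step 3: dP = 2 * 0.031 * 0.4384 / 83e-6 = 327.5 Pa
Step 4: Convert Pa to kPa (divide by 1000).
dP = 0.33 kPa


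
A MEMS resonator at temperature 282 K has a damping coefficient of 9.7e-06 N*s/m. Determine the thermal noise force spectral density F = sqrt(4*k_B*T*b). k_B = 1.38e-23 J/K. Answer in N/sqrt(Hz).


Step 1: Compute 4 * k_B * T * b
= 4 * 1.38e-23 * 282 * 9.7e-06
= 1.5099e-25 N^2/Hz
Step 2: F_noise = sqrt(1.5099e-25)
F_noise = 3.89e-13 N/sqrt(Hz)


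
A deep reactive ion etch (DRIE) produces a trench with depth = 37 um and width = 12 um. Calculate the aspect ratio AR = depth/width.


Step 1: AR = depth / width
Step 2: AR = 37 / 12
AR = 3.1


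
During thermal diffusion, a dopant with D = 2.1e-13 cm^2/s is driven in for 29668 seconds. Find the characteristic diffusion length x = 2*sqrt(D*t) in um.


Step 1: Compute D*t = 2.1e-13 * 29668 = 6.23028e-09 cm^2
Step 2: sqrt(D*t) = 7.89321e-05 cm
Step 3: x = 2 * 7.89321e-05 cm = 1.578642e-04 cm
Step 4: Convert to um (1 cm = 1e4 um): x = 1.579 um


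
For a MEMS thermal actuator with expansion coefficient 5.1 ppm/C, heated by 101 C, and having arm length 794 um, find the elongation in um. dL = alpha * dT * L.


Step 1: Convert CTE: alpha = 5.1 ppm/C = 5.1e-6 /C
Step 2: dL = 5.1e-6 * 101 * 794
dL = 0.409 um


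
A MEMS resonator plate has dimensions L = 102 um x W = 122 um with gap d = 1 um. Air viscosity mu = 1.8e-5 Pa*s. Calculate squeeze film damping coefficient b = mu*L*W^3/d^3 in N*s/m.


Step 1: Convert to SI.
L = 102e-6 m, W = 122e-6 m, d = 1e-6 m
Step 2: W^3 = (122e-6)^3 = 1.82e-12 m^3
Step 3: d^3 = (1e-6)^3 = 1.00e-18 m^3
Step 4: b = 1.8e-5 * 102e-6 * 1.82e-12 / 1.00e-18
b = 3.33e-03 N*s/m


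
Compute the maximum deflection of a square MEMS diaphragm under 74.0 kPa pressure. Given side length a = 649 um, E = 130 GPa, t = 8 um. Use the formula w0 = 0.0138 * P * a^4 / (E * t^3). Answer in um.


Step 1: Convert pressure to compatible units (E is in GPa, so P in GPa).
P = 74.0 kPa = 74.0e-6 GPa
Step 2: Compute numerator: 0.0138 * P * a^4.
a^4 = 649^4 = 177410282401
numerator = 0.0138 * 74.0e-6 * 177410282401 = 1.811714e+05
Step 3: Compute denominator: E * t^3 = 130 * 8^3 = 66560
Step 4: w0 = numerator / denominator = 1.811714e+05 / 66560 = 2.7219 um


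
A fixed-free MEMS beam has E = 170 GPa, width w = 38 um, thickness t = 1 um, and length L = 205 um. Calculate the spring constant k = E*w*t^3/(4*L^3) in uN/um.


Step 1: Convert E to consistent units (1 GPa = 1000 uN/um^2).
E = 170 GPa = 170000 uN/um^2
Step 2: Compute t^3 = 1^3 = 1
Step 3: Compute L^3 = 205^3 = 8615125
Step 4: k = 170000 * 38 * 1 / (4 * 8615125)
k = 0.1875 uN/um


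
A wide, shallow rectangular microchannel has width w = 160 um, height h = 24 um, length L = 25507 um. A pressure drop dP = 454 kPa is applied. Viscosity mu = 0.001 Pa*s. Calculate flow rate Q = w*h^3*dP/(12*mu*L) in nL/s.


Step 1: Convert all dimensions to SI (meters).
w = 160e-6 m, h = 24e-6 m, L = 25507e-6 m, dP = 454e3 Pa
Step 2: Q = w * h^3 * dP / (12 * mu * L)
Q = 160e-6 * (24e-6)^3 * 454e3 / (12 * 0.001 * 25507e-6) = 3.28071823e-09 m^3/s
Step 3: Convert Q from m^3/s to nL/s (1 m^3 = 1e12 nL, so multiply by 1e12).
Q = 3280.718 nL/s


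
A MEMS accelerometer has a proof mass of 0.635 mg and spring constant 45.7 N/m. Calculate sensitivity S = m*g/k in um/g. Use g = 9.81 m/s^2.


Step 1: Convert mass: m = 0.635 mg = 6.35e-07 kg
Step 2: S = m * g / k = 6.35e-07 * 9.81 / 45.7
Step 3: S = 1.36e-07 m/g
Step 4: Convert to um/g: S = 0.136 um/g


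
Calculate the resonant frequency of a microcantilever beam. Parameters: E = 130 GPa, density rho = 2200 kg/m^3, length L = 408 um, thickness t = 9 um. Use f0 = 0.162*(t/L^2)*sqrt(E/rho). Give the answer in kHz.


Step 1: Convert units to SI.
t_SI = 9e-6 m, L_SI = 408e-6 m
Step 2: Calculate sqrt(E/rho).
sqrt(130e9 / 2200) = 7687.06 m/s
Step 3: Compute f0.
f0 = 0.162 * 9e-6 / (408e-6)^2 * 7687.06 = 67328.3 Hz = 67.33 kHz


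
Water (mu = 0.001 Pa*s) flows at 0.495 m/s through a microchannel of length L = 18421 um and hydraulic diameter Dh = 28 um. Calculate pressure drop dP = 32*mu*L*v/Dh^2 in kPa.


Step 1: Convert to SI: L = 18421e-6 m, Dh = 28e-6 m
Step 2: dP = 32 * 0.001 * 18421e-6 * 0.495 / (28e-6)^2
Step 3: dP = 372179.39 Pa
Step 4: Convert to kPa: dP = 372.18 kPa


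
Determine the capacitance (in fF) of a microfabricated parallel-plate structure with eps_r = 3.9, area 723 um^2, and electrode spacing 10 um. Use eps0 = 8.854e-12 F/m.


Step 1: Convert area to m^2: A = 723e-12 m^2
Step 2: Convert gap to m: d = 10e-6 m
Step 3: C = eps0 * eps_r * A / d
C = 8.854e-12 * 3.9 * 723e-12 / 10e-6
Step 4: Convert to fF (multiply by 1e15).
C = 2.5 fF


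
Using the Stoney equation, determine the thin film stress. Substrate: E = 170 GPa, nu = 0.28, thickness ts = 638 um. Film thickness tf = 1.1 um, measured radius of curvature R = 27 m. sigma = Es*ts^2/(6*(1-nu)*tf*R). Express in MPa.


Step 1: Compute numerator: Es * ts^2 = 170 * 638^2 = 69197480 (GPa*um^2)
Step 2: Compute denominator (R in um): 6*(1-nu)*tf*R = 6*0.72*1.1*27e6 = 128304000.0 (um^2)
Step 3: sigma (GPa) = 69197480 / 128304000.0 = 5.39324e-01 GPa
Step 4: Convert to MPa (x1000): sigma = 539.3 MPa


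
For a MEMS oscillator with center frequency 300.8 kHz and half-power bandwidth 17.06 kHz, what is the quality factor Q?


Step 1: Q = f0 / bandwidth
Step 2: Q = 300.8 / 17.06
Q = 17.6


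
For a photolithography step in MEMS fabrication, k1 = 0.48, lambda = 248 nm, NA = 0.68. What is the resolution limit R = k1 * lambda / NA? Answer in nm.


Step 1: Identify values: k1 = 0.48, lambda = 248 nm, NA = 0.68
Step 2: R = k1 * lambda / NA
R = 0.48 * 248 / 0.68
R = 175.1 nm


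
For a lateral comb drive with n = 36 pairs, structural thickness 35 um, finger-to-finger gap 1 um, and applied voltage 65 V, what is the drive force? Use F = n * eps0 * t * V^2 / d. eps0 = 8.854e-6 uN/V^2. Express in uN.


Step 1: Parameters: n=36, eps0=8.854e-6 uN/V^2, t=35 um, V=65 V, d=1 um
Step 2: V^2 = 4225
Step 3: F = 36 * 8.854e-6 * 35 * 4225 / 1
F = 47.134 uN


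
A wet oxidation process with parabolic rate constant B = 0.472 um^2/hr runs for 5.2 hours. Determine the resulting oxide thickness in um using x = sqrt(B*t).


Step 1: Compute B*t = 0.472 * 5.2 = 2.4544
Step 2: x = sqrt(2.4544)
x = 1.567 um


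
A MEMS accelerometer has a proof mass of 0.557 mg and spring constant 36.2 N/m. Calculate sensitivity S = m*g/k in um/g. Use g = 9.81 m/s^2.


Step 1: Convert mass: m = 0.557 mg = 5.57e-07 kg
Step 2: S = m * g / k = 5.57e-07 * 9.81 / 36.2
Step 3: S = 1.51e-07 m/g
Step 4: Convert to um/g: S = 0.151 um/g


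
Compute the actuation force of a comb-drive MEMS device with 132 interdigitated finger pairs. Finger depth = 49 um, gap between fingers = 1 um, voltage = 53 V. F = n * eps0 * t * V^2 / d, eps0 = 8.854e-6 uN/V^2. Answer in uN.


Step 1: Parameters: n=132, eps0=8.854e-6 uN/V^2, t=49 um, V=53 V, d=1 um
Step 2: V^2 = 2809
Step 3: F = 132 * 8.854e-6 * 49 * 2809 / 1
F = 160.865 uN


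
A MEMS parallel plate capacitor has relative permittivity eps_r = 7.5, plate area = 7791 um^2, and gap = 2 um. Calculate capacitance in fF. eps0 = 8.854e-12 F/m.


Step 1: Convert area to m^2: A = 7791e-12 m^2
Step 2: Convert gap to m: d = 2e-6 m
Step 3: C = eps0 * eps_r * A / d
C = 8.854e-12 * 7.5 * 7791e-12 / 2e-6
Step 4: Convert to fF (multiply by 1e15).
C = 258.68 fF


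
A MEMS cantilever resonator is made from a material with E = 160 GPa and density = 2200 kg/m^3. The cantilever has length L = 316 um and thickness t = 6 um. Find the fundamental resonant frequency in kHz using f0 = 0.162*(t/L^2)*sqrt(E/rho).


Step 1: Convert units to SI.
t_SI = 6e-6 m, L_SI = 316e-6 m
Step 2: Calculate sqrt(E/rho).
sqrt(160e9 / 2200) = 8528.03 m/s
Step 3: Compute f0.
f0 = 0.162 * 6e-6 / (316e-6)^2 * 8528.03 = 83012.0 Hz = 83.01 kHz


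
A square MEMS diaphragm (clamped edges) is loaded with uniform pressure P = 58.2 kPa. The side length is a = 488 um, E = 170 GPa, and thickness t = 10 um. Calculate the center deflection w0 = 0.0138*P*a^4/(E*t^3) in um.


Step 1: Convert pressure to compatible units (E is in GPa, so P in GPa).
P = 58.2 kPa = 58.2e-6 GPa
Step 2: Compute numerator: 0.0138 * P * a^4.
a^4 = 488^4 = 56712564736
numerator = 0.0138 * 58.2e-6 * 56712564736 = 4.55493e+04
Step 3: Compute denominator: E * t^3 = 170 * 10^3 = 170000
Step 4: w0 = numerator / denominator = 4.55493e+04 / 170000 = 0.2679 um


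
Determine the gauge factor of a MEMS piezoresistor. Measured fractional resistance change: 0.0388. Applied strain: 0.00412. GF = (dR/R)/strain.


Step 1: Identify values.
dR/R = 0.0388, strain = 0.00412
Step 2: GF = (dR/R) / strain = 0.0388 / 0.00412
GF = 9.4


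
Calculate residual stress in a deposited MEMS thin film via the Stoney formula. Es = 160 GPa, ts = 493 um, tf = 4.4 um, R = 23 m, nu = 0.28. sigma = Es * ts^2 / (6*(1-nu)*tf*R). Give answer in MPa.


Step 1: Compute numerator: Es * ts^2 = 160 * 493^2 = 38887840 (GPa*um^2)
Step 2: Compute denominator (R in um): 6*(1-nu)*tf*R = 6*0.72*4.4*23e6 = 437184000.0 (um^2)
Step 3: sigma (GPa) = 38887840 / 437184000.0 = 8.8951e-02 GPa
Step 4: Convert to MPa (x1000): sigma = 89.0 MPa


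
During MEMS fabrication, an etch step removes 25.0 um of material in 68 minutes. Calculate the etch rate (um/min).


Step 1: Etch rate = depth / time
Step 2: rate = 25.0 / 68
rate = 0.368 um/min


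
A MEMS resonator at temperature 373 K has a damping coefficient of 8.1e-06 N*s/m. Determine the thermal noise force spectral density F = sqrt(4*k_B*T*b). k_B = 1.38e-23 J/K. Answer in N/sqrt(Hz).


Step 1: Compute 4 * k_B * T * b
= 4 * 1.38e-23 * 373 * 8.1e-06
= 1.6678e-25 N^2/Hz
Step 2: F_noise = sqrt(1.6678e-25)
F_noise = 4.08e-13 N/sqrt(Hz)


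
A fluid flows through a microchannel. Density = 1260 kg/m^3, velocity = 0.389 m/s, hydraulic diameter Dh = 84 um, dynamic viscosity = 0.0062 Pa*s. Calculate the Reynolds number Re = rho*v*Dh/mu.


Step 1: Convert Dh to meters: Dh = 84e-6 m
Step 2: Re = rho * v * Dh / mu
Re = 1260 * 0.389 * 84e-6 / 0.0062
Re = 6.641


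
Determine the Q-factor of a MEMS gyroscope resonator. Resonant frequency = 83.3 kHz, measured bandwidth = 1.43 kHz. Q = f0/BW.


Step 1: Q = f0 / bandwidth
Step 2: Q = 83.3 / 1.43
Q = 58.3


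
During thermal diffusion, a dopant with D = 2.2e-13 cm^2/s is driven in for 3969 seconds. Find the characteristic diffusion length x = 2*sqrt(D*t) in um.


Step 1: Compute D*t = 2.2e-13 * 3969 = 8.7318e-10 cm^2
Step 2: sqrt(D*t) = 2.955e-05 cm
Step 3: x = 2 * 2.955e-05 cm = 5.91e-05 cm
Step 4: Convert to um (1 cm = 1e4 um): x = 0.591 um


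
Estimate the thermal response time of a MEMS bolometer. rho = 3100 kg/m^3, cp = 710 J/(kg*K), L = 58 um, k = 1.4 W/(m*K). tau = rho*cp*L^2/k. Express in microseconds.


Step 1: Convert L to m: L = 58e-6 m
Step 2: L^2 = (58e-6)^2 = 3.364e-09 m^2
Step 3: tau = 3100 * 710 * 3.364e-09 / 1.4 = 5.28868857e-03 s
Step 4: Convert to microseconds (multiply by 1e6).
tau = 5288.689 us


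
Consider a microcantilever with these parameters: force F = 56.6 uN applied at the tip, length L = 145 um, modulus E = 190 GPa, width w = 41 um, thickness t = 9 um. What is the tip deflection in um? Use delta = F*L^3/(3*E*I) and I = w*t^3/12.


Step 1: Calculate the second moment of area.
I = w * t^3 / 12 = 41 * 9^3 / 12 = 2490.75 um^4
Step 2: Convert E to consistent units (1 GPa = 1000 uN/um^2).
E = 190 GPa = 190000 uN/um^2
Step 3: Calculate tip deflection.
delta = F * L^3 / (3 * E * I)
delta = 56.6 * 145^3 / (3 * 190000 * 2490.75)
delta = 0.1215 um


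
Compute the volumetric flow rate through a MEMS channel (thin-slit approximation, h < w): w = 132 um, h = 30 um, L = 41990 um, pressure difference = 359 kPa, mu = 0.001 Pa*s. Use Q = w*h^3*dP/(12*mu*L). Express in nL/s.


Step 1: Convert all dimensions to SI (meters).
w = 132e-6 m, h = 30e-6 m, L = 41990e-6 m, dP = 359e3 Pa
Step 2: Q = w * h^3 * dP / (12 * mu * L)
Q = 132e-6 * (30e-6)^3 * 359e3 / (12 * 0.001 * 41990e-6) = 2.53924744e-09 m^3/s
Step 3: Convert Q from m^3/s to nL/s (1 m^3 = 1e12 nL, so multiply by 1e12).
Q = 2539.247 nL/s


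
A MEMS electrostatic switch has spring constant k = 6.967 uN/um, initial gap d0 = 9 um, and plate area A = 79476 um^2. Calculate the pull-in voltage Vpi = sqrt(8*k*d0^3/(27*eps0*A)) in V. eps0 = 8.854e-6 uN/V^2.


Step 1: Compute numerator: 8 * k * d0^3 = 8 * 6.967 * 9^3 = 40631.544
Step 2: Compute denominator: 27 * eps0 * A = 27 * 8.854e-6 * 79476 = 18.999374
Step 3: Vpi = sqrt(40631.544 / 18.999374)
Vpi = 46.24 V


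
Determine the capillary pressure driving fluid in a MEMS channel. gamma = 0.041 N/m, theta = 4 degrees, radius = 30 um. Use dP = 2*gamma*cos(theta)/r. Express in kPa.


Step 1: cos(4 deg) = 0.9976
Step 2: Convert r to m: r = 30e-6 m
Step 3: dP = 2 * 0.041 * 0.9976 / 30e-6 = 2726.8 Pa
Step 4: Convert Pa to kPa (divide by 1000).
dP = 2.73 kPa


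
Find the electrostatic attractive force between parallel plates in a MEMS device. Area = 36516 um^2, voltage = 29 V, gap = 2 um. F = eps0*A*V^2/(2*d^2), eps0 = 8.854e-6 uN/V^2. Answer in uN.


Step 1: Identify parameters.
eps0 = 8.854e-6 uN/V^2, A = 36516 um^2, V = 29 V, d = 2 um
Step 2: Compute V^2 = 29^2 = 841
Step 3: Compute d^2 = 2^2 = 4
Step 4: F = 0.5 * 8.854e-6 * 36516 * 841 / 4
F = 33.988 uN


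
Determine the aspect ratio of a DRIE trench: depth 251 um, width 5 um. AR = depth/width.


Step 1: AR = depth / width
Step 2: AR = 251 / 5
AR = 50.2


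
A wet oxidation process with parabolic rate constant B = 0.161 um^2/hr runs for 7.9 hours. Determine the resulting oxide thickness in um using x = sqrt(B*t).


Step 1: Compute B*t = 0.161 * 7.9 = 1.2719
Step 2: x = sqrt(1.2719)
x = 1.128 um


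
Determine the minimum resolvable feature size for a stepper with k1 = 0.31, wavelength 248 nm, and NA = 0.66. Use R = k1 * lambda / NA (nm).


Step 1: Identify values: k1 = 0.31, lambda = 248 nm, NA = 0.66
Step 2: R = k1 * lambda / NA
R = 0.31 * 248 / 0.66
R = 116.5 nm


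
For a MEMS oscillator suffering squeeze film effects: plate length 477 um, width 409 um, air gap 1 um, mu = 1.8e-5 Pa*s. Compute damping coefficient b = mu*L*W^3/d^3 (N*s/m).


Step 1: Convert to SI.
L = 477e-6 m, W = 409e-6 m, d = 1e-6 m
Step 2: W^3 = (409e-6)^3 = 6.84e-11 m^3
Step 3: d^3 = (1e-6)^3 = 1.00e-18 m^3
Step 4: b = 1.8e-5 * 477e-6 * 6.84e-11 / 1.00e-18
b = 5.87e-01 N*s/m


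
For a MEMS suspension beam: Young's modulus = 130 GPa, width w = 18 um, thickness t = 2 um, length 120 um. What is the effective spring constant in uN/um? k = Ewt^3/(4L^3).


Step 1: Convert E to consistent units (1 GPa = 1000 uN/um^2).
E = 130 GPa = 130000 uN/um^2
Step 2: Compute t^3 = 2^3 = 8
Step 3: Compute L^3 = 120^3 = 1728000
Step 4: k = 130000 * 18 * 8 / (4 * 1728000)
k = 2.7083 uN/um


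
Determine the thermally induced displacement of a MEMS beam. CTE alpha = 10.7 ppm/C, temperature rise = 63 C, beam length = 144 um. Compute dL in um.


Step 1: Convert CTE: alpha = 10.7 ppm/C = 10.7e-6 /C
Step 2: dL = 10.7e-6 * 63 * 144
dL = 0.0971 um


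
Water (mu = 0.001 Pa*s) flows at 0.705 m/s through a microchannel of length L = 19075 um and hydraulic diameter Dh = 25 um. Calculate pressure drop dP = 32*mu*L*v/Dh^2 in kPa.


Step 1: Convert to SI: L = 19075e-6 m, Dh = 25e-6 m
Step 2: dP = 32 * 0.001 * 19075e-6 * 0.705 / (25e-6)^2
Step 3: dP = 688531.20 Pa
Step 4: Convert to kPa: dP = 688.53 kPa


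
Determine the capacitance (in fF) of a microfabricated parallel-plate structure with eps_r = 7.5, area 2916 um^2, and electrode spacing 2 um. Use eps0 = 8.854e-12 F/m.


Step 1: Convert area to m^2: A = 2916e-12 m^2
Step 2: Convert gap to m: d = 2e-6 m
Step 3: C = eps0 * eps_r * A / d
C = 8.854e-12 * 7.5 * 2916e-12 / 2e-6
Step 4: Convert to fF (multiply by 1e15).
C = 96.82 fF


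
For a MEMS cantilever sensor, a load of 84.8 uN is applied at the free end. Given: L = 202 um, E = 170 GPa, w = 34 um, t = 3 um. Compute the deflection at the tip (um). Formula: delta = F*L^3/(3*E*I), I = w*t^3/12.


Step 1: Calculate the second moment of area.
I = w * t^3 / 12 = 34 * 3^3 / 12 = 76.5 um^4
Step 2: Convert E to consistent units (1 GPa = 1000 uN/um^2).
E = 170 GPa = 170000 uN/um^2
Step 3: Calculate tip deflection.
delta = F * L^3 / (3 * E * I)
delta = 84.8 * 202^3 / (3 * 170000 * 76.5)
delta = 17.9151 um


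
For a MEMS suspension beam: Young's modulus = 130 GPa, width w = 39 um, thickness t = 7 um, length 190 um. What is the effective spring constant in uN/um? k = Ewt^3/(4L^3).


Step 1: Convert E to consistent units (1 GPa = 1000 uN/um^2).
E = 130 GPa = 130000 uN/um^2
Step 2: Compute t^3 = 7^3 = 343
Step 3: Compute L^3 = 190^3 = 6859000
Step 4: k = 130000 * 39 * 343 / (4 * 6859000)
k = 63.3842 uN/um


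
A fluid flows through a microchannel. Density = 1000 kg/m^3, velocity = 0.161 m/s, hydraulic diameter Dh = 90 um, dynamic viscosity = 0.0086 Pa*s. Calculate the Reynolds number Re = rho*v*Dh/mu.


Step 1: Convert Dh to meters: Dh = 90e-6 m
Step 2: Re = rho * v * Dh / mu
Re = 1000 * 0.161 * 90e-6 / 0.0086
Re = 1.685


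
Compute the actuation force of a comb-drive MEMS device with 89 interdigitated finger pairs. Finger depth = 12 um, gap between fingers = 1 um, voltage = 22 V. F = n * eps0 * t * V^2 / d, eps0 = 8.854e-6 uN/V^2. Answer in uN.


Step 1: Parameters: n=89, eps0=8.854e-6 uN/V^2, t=12 um, V=22 V, d=1 um
Step 2: V^2 = 484
Step 3: F = 89 * 8.854e-6 * 12 * 484 / 1
F = 4.577 uN


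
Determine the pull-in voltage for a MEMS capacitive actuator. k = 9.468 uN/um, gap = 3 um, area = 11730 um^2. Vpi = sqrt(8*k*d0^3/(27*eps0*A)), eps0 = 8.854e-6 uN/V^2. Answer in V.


Step 1: Compute numerator: 8 * k * d0^3 = 8 * 9.468 * 3^3 = 2045.088
Step 2: Compute denominator: 27 * eps0 * A = 27 * 8.854e-6 * 11730 = 2.80415
Step 3: Vpi = sqrt(2045.088 / 2.80415)
Vpi = 27.01 V


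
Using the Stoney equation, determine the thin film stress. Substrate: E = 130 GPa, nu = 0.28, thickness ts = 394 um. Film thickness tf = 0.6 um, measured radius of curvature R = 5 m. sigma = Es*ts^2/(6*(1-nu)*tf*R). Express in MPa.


Step 1: Compute numerator: Es * ts^2 = 130 * 394^2 = 20180680 (GPa*um^2)
Step 2: Compute denominator (R in um): 6*(1-nu)*tf*R = 6*0.72*0.6*5e6 = 12960000.0 (um^2)
Step 3: sigma (GPa) = 20180680 / 12960000.0 = 1.557151e+00 GPa
Step 4: Convert to MPa (x1000): sigma = 1557.2 MPa


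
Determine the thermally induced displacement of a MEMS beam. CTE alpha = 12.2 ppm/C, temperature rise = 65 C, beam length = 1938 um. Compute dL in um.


Step 1: Convert CTE: alpha = 12.2 ppm/C = 12.2e-6 /C
Step 2: dL = 12.2e-6 * 65 * 1938
dL = 1.5368 um


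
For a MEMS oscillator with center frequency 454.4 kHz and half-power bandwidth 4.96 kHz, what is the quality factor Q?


Step 1: Q = f0 / bandwidth
Step 2: Q = 454.4 / 4.96
Q = 91.6


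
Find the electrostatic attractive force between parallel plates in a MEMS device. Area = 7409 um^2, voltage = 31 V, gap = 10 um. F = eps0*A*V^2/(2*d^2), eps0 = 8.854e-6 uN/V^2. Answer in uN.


Step 1: Identify parameters.
eps0 = 8.854e-6 uN/V^2, A = 7409 um^2, V = 31 V, d = 10 um
Step 2: Compute V^2 = 31^2 = 961
Step 3: Compute d^2 = 10^2 = 100
Step 4: F = 0.5 * 8.854e-6 * 7409 * 961 / 100
F = 0.315 uN


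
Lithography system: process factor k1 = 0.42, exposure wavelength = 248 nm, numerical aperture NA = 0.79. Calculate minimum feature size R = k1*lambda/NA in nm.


Step 1: Identify values: k1 = 0.42, lambda = 248 nm, NA = 0.79
Step 2: R = k1 * lambda / NA
R = 0.42 * 248 / 0.79
R = 131.8 nm


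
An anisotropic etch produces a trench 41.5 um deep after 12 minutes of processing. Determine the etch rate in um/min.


Step 1: Etch rate = depth / time
Step 2: rate = 41.5 / 12
rate = 3.458 um/min


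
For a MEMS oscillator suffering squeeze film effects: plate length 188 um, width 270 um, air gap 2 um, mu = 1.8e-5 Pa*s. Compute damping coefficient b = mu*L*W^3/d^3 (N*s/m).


Step 1: Convert to SI.
L = 188e-6 m, W = 270e-6 m, d = 2e-6 m
Step 2: W^3 = (270e-6)^3 = 1.97e-11 m^3
Step 3: d^3 = (2e-6)^3 = 8.00e-18 m^3
Step 4: b = 1.8e-5 * 188e-6 * 1.97e-11 / 8.00e-18
b = 8.33e-03 N*s/m


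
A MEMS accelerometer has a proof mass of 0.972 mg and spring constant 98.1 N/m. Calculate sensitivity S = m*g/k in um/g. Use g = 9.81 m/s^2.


Step 1: Convert mass: m = 0.972 mg = 9.72e-07 kg
Step 2: S = m * g / k = 9.72e-07 * 9.81 / 98.1
Step 3: S = 9.72e-08 m/g
Step 4: Convert to um/g: S = 0.097 um/g


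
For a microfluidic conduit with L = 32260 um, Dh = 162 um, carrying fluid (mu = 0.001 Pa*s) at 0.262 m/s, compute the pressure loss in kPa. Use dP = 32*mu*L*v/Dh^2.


Step 1: Convert to SI: L = 32260e-6 m, Dh = 162e-6 m
Step 2: dP = 32 * 0.001 * 32260e-6 * 0.262 / (162e-6)^2
Step 3: dP = 10305.89 Pa
Step 4: Convert to kPa: dP = 10.31 kPa


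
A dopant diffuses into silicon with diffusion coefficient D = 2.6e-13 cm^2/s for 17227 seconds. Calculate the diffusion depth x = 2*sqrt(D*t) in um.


Step 1: Compute D*t = 2.6e-13 * 17227 = 4.47902e-09 cm^2
Step 2: sqrt(D*t) = 6.69255e-05 cm
Step 3: x = 2 * 6.69255e-05 cm = 1.33851e-04 cm
Step 4: Convert to um (1 cm = 1e4 um): x = 1.339 um


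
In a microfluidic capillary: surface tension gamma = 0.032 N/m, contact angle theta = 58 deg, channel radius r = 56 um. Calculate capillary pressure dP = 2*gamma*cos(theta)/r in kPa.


Step 1: cos(58 deg) = 0.5299
Step 2: Convert r to m: r = 56e-6 m
Step 3: dP = 2 * 0.032 * 0.5299 / 56e-6 = 605.6 Pa
Step 4: Convert Pa to kPa (divide by 1000).
dP = 0.61 kPa


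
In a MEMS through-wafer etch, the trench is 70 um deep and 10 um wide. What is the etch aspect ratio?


Step 1: AR = depth / width
Step 2: AR = 70 / 10
AR = 7.0


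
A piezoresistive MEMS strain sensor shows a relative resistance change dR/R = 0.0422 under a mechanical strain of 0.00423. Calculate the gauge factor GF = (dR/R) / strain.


Step 1: Identify values.
dR/R = 0.0422, strain = 0.00423
Step 2: GF = (dR/R) / strain = 0.0422 / 0.00423
GF = 10.0


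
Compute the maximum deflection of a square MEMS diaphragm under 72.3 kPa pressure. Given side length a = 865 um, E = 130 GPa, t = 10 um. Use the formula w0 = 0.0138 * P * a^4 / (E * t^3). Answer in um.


Step 1: Convert pressure to compatible units (E is in GPa, so P in GPa).
P = 72.3 kPa = 72.3e-6 GPa
Step 2: Compute numerator: 0.0138 * P * a^4.
a^4 = 865^4 = 559840650625
numerator = 0.0138 * 72.3e-6 * 559840650625 = 5.585754e+05
Step 3: Compute denominator: E * t^3 = 130 * 10^3 = 130000
Step 4: w0 = numerator / denominator = 5.585754e+05 / 130000 = 4.2967 um


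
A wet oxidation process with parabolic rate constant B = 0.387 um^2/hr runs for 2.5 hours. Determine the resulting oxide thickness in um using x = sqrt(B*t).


Step 1: Compute B*t = 0.387 * 2.5 = 0.9675
Step 2: x = sqrt(0.9675)
x = 0.984 um


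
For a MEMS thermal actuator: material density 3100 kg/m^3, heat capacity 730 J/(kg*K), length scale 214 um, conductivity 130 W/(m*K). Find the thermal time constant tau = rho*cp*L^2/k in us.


Step 1: Convert L to m: L = 214e-6 m
Step 2: L^2 = (214e-6)^2 = 4.5796e-08 m^2
Step 3: tau = 3100 * 730 * 4.5796e-08 / 130 = 7.9720268e-04 s
Step 4: Convert to microseconds (multiply by 1e6).
tau = 797.203 us


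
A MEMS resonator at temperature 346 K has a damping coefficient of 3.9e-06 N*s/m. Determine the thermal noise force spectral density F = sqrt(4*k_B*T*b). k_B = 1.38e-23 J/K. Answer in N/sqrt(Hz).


Step 1: Compute 4 * k_B * T * b
= 4 * 1.38e-23 * 346 * 3.9e-06
= 7.4487e-26 N^2/Hz
Step 2: F_noise = sqrt(7.4487e-26)
F_noise = 2.73e-13 N/sqrt(Hz)


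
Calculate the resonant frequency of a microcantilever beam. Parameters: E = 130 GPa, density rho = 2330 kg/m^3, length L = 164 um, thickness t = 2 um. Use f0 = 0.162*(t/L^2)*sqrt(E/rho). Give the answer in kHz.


Step 1: Convert units to SI.
t_SI = 2e-6 m, L_SI = 164e-6 m
Step 2: Calculate sqrt(E/rho).
sqrt(130e9 / 2330) = 7469.54 m/s
Step 3: Compute f0.
f0 = 0.162 * 2e-6 / (164e-6)^2 * 7469.54 = 89981.1 Hz = 89.98 kHz


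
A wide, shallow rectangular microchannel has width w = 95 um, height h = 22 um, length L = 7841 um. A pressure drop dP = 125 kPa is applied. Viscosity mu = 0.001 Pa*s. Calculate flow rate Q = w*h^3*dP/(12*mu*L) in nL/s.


Step 1: Convert all dimensions to SI (meters).
w = 95e-6 m, h = 22e-6 m, L = 7841e-6 m, dP = 125e3 Pa
Step 2: Q = w * h^3 * dP / (12 * mu * L)
Q = 95e-6 * (22e-6)^3 * 125e3 / (12 * 0.001 * 7841e-6) = 1.34384432e-09 m^3/s
Step 3: Convert Q from m^3/s to nL/s (1 m^3 = 1e12 nL, so multiply by 1e12).
Q = 1343.844 nL/s


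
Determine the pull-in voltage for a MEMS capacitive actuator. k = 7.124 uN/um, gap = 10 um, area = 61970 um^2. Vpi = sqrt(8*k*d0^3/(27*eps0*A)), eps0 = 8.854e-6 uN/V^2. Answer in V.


Step 1: Compute numerator: 8 * k * d0^3 = 8 * 7.124 * 10^3 = 56992.0
Step 2: Compute denominator: 27 * eps0 * A = 27 * 8.854e-6 * 61970 = 14.814424
Step 3: Vpi = sqrt(56992.0 / 14.814424)
Vpi = 62.02 V


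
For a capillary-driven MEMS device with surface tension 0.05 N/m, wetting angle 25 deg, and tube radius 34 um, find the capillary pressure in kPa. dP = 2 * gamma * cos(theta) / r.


Step 1: cos(25 deg) = 0.9063
Step 2: Convert r to m: r = 34e-6 m
Step 3: dP = 2 * 0.05 * 0.9063 / 34e-6 = 2665.6 Pa
Step 4: Convert Pa to kPa (divide by 1000).
dP = 2.67 kPa


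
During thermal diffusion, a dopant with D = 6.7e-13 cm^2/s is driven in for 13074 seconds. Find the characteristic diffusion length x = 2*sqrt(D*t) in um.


Step 1: Compute D*t = 6.7e-13 * 13074 = 8.75958e-09 cm^2
Step 2: sqrt(D*t) = 9.35926e-05 cm
Step 3: x = 2 * 9.35926e-05 cm = 1.871852e-04 cm
Step 4: Convert to um (1 cm = 1e4 um): x = 1.872 um


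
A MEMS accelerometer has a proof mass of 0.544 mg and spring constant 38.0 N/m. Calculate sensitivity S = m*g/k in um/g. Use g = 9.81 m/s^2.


Step 1: Convert mass: m = 0.544 mg = 5.44e-07 kg
Step 2: S = m * g / k = 5.44e-07 * 9.81 / 38.0
Step 3: S = 1.40e-07 m/g
Step 4: Convert to um/g: S = 0.14 um/g


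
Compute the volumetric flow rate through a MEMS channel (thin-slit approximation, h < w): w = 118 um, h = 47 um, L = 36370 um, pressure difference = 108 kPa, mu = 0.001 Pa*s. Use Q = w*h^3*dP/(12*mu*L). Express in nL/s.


Step 1: Convert all dimensions to SI (meters).
w = 118e-6 m, h = 47e-6 m, L = 36370e-6 m, dP = 108e3 Pa
Step 2: Q = w * h^3 * dP / (12 * mu * L)
Q = 118e-6 * (47e-6)^3 * 108e3 / (12 * 0.001 * 36370e-6) = 3.0316202e-09 m^3/s
Step 3: Convert Q from m^3/s to nL/s (1 m^3 = 1e12 nL, so multiply by 1e12).
Q = 3031.62 nL/s


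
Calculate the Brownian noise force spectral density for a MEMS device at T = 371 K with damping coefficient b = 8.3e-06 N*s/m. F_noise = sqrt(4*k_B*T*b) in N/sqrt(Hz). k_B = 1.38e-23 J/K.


Step 1: Compute 4 * k_B * T * b
= 4 * 1.38e-23 * 371 * 8.3e-06
= 1.6998e-25 N^2/Hz
Step 2: F_noise = sqrt(1.6998e-25)
F_noise = 4.12e-13 N/sqrt(Hz)


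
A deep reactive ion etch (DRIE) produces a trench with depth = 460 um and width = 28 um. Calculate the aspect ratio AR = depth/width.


Step 1: AR = depth / width
Step 2: AR = 460 / 28
AR = 16.4


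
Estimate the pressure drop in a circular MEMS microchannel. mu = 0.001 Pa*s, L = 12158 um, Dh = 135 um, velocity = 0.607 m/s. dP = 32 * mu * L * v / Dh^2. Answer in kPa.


Step 1: Convert to SI: L = 12158e-6 m, Dh = 135e-6 m
Step 2: dP = 32 * 0.001 * 12158e-6 * 0.607 / (135e-6)^2
Step 3: dP = 12957.86 Pa
Step 4: Convert to kPa: dP = 12.96 kPa


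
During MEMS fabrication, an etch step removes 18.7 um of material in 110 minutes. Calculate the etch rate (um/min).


Step 1: Etch rate = depth / time
Step 2: rate = 18.7 / 110
rate = 0.17 um/min


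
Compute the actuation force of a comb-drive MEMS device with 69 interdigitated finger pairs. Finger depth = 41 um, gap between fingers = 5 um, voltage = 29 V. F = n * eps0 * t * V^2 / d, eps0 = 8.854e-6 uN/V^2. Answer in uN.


Step 1: Parameters: n=69, eps0=8.854e-6 uN/V^2, t=41 um, V=29 V, d=5 um
Step 2: V^2 = 841
Step 3: F = 69 * 8.854e-6 * 41 * 841 / 5
F = 4.213 uN
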